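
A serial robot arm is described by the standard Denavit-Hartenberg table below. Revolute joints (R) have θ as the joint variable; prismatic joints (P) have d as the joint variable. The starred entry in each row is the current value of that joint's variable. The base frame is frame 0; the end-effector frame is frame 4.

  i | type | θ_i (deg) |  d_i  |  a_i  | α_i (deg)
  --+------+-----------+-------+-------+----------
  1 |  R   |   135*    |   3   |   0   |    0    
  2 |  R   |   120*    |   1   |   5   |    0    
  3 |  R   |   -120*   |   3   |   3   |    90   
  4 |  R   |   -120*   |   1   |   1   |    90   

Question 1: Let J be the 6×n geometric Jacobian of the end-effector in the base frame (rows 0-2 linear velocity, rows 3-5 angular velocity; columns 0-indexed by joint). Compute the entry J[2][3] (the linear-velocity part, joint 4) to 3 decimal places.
-0.500

axis z_3 = (0.7071,0.7071,0.0000); lever o_n−o_3 = (1.0607,0.3536,-0.8660)
cross product → J_v[:, 3] = (-0.6124,0.6124,-0.5000)
J_ω[:, 3] = z_3
entry J[2][3] = -0.5000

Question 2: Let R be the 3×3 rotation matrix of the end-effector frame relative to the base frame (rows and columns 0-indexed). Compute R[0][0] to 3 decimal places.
End-effector x-axis (col 0 of R) = (0.3536,-0.3536,-0.8660)
R[0][0] = 0.3536

0.354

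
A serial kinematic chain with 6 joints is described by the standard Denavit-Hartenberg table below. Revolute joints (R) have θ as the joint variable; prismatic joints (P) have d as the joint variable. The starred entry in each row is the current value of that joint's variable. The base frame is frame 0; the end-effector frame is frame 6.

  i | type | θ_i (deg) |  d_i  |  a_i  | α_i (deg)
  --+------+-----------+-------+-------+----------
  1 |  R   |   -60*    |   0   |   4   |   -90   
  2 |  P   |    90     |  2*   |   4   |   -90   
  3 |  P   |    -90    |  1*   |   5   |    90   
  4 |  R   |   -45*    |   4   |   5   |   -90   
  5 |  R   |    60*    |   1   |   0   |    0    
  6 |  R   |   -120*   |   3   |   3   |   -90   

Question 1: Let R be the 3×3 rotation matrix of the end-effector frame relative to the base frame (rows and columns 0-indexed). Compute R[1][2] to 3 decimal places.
-0.224

End-effector z-axis (col 2 of R) = (0.8365,-0.2241,-0.5000)
R[1][2] = -0.2241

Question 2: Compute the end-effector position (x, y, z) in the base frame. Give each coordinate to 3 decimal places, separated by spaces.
14.876 3.083 2.598

after link 1: o_1 = (2.0000, -3.4641, 0.0000)
after link 2: o_2 = (3.7321, -2.4641, -4.0000)
after link 3: o_3 = (7.5622, 0.9019, -4.0000)
after link 4: o_4 = (12.3918, -0.3922, 0.0000)
after link 5: o_5 = (12.6506, 0.5738, 0.0000)
after link 6: o_6 = (14.8760, 3.0833, 2.5981)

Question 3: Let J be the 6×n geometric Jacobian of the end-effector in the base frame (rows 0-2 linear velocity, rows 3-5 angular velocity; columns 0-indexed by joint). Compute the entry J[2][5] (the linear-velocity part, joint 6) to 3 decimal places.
-1.500

axis z_5 = (0.2588,0.9659,-0.0000); lever o_n−o_5 = (2.2253,2.5095,2.5981)
cross product → J_v[:, 5] = (2.5095,-0.6724,-1.5000)
J_ω[:, 5] = z_5
entry J[2][5] = -1.5000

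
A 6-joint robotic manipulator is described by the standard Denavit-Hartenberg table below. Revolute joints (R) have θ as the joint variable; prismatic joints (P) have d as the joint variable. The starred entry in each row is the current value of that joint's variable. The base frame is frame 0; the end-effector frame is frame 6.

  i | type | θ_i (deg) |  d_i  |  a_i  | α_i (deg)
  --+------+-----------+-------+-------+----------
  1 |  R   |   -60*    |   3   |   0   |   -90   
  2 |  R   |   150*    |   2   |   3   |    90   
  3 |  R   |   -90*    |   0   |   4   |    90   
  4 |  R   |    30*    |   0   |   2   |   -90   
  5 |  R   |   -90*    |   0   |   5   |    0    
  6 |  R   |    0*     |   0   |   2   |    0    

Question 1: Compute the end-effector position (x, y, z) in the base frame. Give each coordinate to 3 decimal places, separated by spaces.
after link 1: o_1 = (0.0000, 0.0000, 3.0000)
after link 2: o_2 = (0.4330, 3.2500, 1.5000)
after link 3: o_3 = (-3.0311, 1.2500, 1.5000)
after link 4: o_4 = (-4.2811, -0.0490, 0.6340)
after link 5: o_5 = (-2.1160, -3.7990, 3.1340)
after link 6: o_6 = (-1.2500, -5.2990, 4.1340)

-1.250 -5.299 4.134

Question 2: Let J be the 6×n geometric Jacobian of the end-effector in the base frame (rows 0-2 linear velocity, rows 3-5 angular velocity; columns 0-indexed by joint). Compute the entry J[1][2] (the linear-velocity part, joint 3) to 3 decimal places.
axis z_2 = (0.2500,-0.4330,-0.8660); lever o_n−o_2 = (-1.6830,-8.5490,2.6340)
cross product → J_v[:, 2] = (-8.5442,0.7990,-2.8660)
J_ω[:, 2] = z_2
entry J[1][2] = 0.7990

0.799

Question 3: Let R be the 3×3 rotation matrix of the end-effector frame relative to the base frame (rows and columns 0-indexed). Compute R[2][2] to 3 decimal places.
-0.750

End-effector z-axis (col 2 of R) = (0.6495,-0.1250,-0.7500)
R[2][2] = -0.7500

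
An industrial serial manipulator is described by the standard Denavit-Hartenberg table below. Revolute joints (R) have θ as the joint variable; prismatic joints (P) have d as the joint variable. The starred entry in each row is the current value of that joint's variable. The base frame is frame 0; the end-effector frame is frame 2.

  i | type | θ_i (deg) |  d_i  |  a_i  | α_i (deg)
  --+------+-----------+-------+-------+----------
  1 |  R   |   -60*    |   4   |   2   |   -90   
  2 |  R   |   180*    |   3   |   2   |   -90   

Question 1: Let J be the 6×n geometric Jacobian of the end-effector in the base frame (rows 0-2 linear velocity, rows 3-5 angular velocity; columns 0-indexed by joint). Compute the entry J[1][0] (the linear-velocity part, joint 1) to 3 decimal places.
axis z_0 = ẑ; lever o_n−o_0 = (2.5981,1.5000,4.0000)
cross product → J_v[:, 0] = (-1.5000,2.5981,0.0000)
J_ω[:, 0] = z_0
entry J[1][0] = 2.5981

2.598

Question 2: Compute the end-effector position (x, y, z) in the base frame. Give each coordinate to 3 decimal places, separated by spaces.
2.598 1.500 4.000

after link 1: o_1 = (1.0000, -1.7321, 4.0000)
after link 2: o_2 = (2.5981, 1.5000, 4.0000)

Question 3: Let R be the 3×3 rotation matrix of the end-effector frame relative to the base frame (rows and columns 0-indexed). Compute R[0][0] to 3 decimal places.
-0.500

End-effector x-axis (col 0 of R) = (-0.5000,0.8660,-0.0000)
R[0][0] = -0.5000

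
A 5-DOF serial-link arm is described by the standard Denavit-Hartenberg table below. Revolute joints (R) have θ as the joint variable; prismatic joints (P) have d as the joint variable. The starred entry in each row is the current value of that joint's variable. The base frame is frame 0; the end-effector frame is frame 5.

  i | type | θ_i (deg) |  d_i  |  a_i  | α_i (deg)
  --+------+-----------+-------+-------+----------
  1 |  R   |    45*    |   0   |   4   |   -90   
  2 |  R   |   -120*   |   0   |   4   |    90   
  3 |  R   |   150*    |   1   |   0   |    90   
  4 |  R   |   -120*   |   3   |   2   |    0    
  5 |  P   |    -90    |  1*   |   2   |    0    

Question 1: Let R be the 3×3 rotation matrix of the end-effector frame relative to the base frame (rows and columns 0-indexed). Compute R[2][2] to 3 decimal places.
End-effector z-axis (col 2 of R) = (-0.7891,0.4356,0.4330)
R[2][2] = 0.4330

0.433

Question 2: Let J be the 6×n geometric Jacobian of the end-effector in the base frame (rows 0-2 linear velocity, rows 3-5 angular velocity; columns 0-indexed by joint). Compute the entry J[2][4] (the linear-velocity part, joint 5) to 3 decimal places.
prismatic axis z_4 = (-0.7891,0.4356,0.4330)
J_v[:, 4] = z_4; J_ω[:, 4] = (0,0,0)
entry J[2][4] = 0.4330

0.433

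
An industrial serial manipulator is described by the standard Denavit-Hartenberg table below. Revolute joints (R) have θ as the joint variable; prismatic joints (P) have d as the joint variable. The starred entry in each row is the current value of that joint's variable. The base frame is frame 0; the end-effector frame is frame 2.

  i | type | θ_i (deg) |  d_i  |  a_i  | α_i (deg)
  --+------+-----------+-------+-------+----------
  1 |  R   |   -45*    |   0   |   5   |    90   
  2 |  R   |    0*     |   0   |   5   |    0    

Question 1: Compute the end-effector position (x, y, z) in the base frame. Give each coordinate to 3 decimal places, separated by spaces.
after link 1: o_1 = (3.5355, -3.5355, 0.0000)
after link 2: o_2 = (7.0711, -7.0711, 0.0000)

7.071 -7.071 0.000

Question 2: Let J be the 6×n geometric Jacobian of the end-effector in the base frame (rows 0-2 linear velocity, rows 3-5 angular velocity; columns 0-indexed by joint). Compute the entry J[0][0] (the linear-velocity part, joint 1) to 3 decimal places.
axis z_0 = ẑ; lever o_n−o_0 = (7.0711,-7.0711,0.0000)
cross product → J_v[:, 0] = (7.0711,7.0711,-0.0000)
J_ω[:, 0] = z_0
entry J[0][0] = 7.0711

7.071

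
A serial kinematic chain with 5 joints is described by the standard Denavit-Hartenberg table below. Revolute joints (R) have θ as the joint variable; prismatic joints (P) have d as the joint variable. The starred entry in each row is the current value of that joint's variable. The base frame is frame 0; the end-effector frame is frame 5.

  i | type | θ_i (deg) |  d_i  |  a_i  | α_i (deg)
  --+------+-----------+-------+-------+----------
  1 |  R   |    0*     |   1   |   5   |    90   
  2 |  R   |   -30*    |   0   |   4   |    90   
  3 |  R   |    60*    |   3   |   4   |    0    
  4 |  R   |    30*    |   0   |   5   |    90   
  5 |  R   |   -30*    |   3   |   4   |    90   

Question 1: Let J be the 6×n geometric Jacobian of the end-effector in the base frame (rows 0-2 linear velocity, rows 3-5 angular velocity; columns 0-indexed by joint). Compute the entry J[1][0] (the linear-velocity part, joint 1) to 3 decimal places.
12.294

axis z_0 = ẑ; lever o_n−o_0 = (12.2942,-11.9282,-4.3660)
cross product → J_v[:, 0] = (11.9282,12.2942,-0.0000)
J_ω[:, 0] = z_0
entry J[1][0] = 12.2942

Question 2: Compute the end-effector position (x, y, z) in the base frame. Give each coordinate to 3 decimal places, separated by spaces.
12.294 -11.928 -4.366

after link 1: o_1 = (5.0000, 0.0000, 1.0000)
after link 2: o_2 = (8.4641, -0.0000, -1.0000)
after link 3: o_3 = (8.6962, -3.4641, -4.5981)
after link 4: o_4 = (8.6962, -8.4641, -4.5981)
after link 5: o_5 = (12.2942, -11.9282, -4.3660)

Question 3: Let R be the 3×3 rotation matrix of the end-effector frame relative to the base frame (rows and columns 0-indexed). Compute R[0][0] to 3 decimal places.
End-effector x-axis (col 0 of R) = (0.2500,-0.8660,0.4330)
R[0][0] = 0.2500

0.250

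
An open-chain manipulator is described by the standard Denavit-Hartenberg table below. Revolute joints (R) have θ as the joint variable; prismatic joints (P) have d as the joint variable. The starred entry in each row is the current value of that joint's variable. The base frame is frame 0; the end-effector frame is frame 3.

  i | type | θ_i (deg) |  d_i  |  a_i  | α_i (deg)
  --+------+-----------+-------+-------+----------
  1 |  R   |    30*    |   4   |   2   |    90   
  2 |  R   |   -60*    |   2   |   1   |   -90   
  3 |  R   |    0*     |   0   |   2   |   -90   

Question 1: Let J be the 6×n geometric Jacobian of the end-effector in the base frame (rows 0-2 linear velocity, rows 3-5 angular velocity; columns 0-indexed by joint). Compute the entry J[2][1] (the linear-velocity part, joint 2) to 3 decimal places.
axis z_1 = (0.5000,-0.8660,0.0000); lever o_n−o_1 = (2.2990,-0.9821,-2.5981)
cross product → J_v[:, 1] = (2.2500,1.2990,1.5000)
J_ω[:, 1] = z_1
entry J[2][1] = 1.5000

1.500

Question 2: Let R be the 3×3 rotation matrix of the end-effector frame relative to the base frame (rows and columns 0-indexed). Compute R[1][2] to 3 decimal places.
End-effector z-axis (col 2 of R) = (-0.5000,0.8660,0.0000)
R[1][2] = 0.8660

0.866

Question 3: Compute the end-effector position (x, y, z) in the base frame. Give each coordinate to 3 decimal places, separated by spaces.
after link 1: o_1 = (1.7321, 1.0000, 4.0000)
after link 2: o_2 = (3.1651, -0.4821, 3.1340)
after link 3: o_3 = (4.0311, 0.0179, 1.4019)

4.031 0.018 1.402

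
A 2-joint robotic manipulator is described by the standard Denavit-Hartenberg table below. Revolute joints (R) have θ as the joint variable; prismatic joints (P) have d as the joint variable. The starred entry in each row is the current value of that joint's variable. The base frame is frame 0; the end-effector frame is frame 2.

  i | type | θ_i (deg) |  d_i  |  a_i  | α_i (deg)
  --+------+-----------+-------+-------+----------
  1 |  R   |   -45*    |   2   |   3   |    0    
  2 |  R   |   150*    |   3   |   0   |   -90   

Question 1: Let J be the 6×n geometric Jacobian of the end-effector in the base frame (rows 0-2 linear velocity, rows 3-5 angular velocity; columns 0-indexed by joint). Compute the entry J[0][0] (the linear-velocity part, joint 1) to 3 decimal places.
2.121

axis z_0 = ẑ; lever o_n−o_0 = (2.1213,-2.1213,5.0000)
cross product → J_v[:, 0] = (2.1213,2.1213,-0.0000)
J_ω[:, 0] = z_0
entry J[0][0] = 2.1213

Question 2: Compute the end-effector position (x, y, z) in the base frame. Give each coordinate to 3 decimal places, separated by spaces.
2.121 -2.121 5.000

after link 1: o_1 = (2.1213, -2.1213, 2.0000)
after link 2: o_2 = (2.1213, -2.1213, 5.0000)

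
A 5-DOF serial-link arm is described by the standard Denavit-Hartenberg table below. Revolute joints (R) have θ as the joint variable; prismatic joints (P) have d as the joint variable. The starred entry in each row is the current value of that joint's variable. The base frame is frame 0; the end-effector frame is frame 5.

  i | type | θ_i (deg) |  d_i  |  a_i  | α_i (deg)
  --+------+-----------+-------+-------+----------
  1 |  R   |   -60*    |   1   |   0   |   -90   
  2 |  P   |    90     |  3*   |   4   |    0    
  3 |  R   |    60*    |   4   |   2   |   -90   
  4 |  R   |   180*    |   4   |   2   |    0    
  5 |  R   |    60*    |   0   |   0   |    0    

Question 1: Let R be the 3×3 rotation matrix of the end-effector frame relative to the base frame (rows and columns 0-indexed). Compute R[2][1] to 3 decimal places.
End-effector y-axis (col 1 of R) = (0.0580,0.8995,-0.4330)
R[2][1] = -0.4330

-0.433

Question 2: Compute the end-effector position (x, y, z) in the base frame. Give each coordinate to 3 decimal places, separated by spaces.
5.062 5.232 0.464

after link 1: o_1 = (0.0000, 0.0000, 1.0000)
after link 2: o_2 = (2.5981, 1.5000, -3.0000)
after link 3: o_3 = (5.1962, 5.0000, -4.0000)
after link 4: o_4 = (5.0622, 5.2321, 0.4641)
after link 5: o_5 = (5.0622, 5.2321, 0.4641)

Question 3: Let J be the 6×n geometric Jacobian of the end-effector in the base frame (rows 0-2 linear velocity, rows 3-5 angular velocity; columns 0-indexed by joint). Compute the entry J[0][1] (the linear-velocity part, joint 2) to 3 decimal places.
prismatic axis z_1 = (0.8660,0.5000,0.0000)
J_v[:, 1] = z_1; J_ω[:, 1] = (0,0,0)
entry J[0][1] = 0.8660

0.866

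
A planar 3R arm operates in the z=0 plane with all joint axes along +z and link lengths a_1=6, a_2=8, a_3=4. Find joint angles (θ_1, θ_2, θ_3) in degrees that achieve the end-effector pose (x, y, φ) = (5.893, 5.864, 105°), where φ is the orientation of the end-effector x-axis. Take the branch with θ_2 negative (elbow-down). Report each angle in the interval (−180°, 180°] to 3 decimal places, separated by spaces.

wrist centre = target − a_3·(cos φ, sin φ) = (6.9283, 2.0003)
cos θ_2 = (52.0022−6²−8²)/(2·6·8) = -0.5000; θ_2 = -119.9985° (elbow-down)
β = atan2(2.0003,6.9283) = 16.1042°; ψ = atan2(-6.9283,2.0002) = -73.8967°
θ_1 = β − ψ = 90.0009°
θ_3 = φ − θ_1 − θ_2 = 134.9975° (wrapped to (-180°,180°])

90.001 -119.998 134.998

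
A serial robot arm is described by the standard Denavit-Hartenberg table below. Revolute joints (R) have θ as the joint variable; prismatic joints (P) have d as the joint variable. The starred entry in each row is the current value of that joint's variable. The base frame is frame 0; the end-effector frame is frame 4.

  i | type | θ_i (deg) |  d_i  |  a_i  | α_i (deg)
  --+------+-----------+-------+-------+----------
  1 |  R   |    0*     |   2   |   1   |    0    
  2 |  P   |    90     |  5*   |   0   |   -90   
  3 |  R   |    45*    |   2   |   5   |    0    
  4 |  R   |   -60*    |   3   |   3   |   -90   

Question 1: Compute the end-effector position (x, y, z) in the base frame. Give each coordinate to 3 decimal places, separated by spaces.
after link 1: o_1 = (1.0000, 0.0000, 2.0000)
after link 2: o_2 = (1.0000, 0.0000, 7.0000)
after link 3: o_3 = (-1.0000, 3.5355, 3.4645)
after link 4: o_4 = (-4.0000, 6.4333, 4.2409)

-4.000 6.433 4.241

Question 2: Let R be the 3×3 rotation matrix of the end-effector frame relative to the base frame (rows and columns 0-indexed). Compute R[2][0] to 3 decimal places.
End-effector x-axis (col 0 of R) = (0.0000,0.9659,0.2588)
R[2][0] = 0.2588

0.259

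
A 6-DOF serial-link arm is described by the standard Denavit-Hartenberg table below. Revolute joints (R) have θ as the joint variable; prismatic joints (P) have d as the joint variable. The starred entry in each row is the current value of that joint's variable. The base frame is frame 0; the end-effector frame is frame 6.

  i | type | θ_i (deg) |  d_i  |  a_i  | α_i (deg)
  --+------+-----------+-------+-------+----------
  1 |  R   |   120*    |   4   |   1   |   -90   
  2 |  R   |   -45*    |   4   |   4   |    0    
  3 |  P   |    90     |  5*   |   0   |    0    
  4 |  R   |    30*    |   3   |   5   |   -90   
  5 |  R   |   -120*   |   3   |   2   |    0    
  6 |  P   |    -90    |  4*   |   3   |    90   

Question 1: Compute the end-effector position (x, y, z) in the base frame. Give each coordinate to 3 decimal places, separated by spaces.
-9.308 -8.342 3.663

after link 1: o_1 = (-0.5000, 0.8660, 4.0000)
after link 2: o_2 = (-5.3783, 1.3155, 6.8284)
after link 3: o_3 = (-9.7084, -1.1845, 6.8284)
after link 4: o_4 = (-12.9536, -1.5638, 1.9988)
after link 5: o_5 = (-12.8753, -5.1635, 2.1883)
after link 6: o_6 = (-9.3082, -8.3419, 3.6625)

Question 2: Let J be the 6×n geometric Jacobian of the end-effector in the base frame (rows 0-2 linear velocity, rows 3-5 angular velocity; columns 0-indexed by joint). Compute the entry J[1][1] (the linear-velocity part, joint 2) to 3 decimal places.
-0.292

axis z_1 = (-0.8660,-0.5000,0.0000); lever o_n−o_1 = (-8.8082,-9.2079,-0.3375)
cross product → J_v[:, 1] = (0.1687,-0.2922,3.5702)
J_ω[:, 1] = z_1
entry J[1][1] = -0.2922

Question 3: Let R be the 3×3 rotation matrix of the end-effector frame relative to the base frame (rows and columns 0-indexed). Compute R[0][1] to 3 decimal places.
End-effector y-axis (col 1 of R) = (0.4830,-0.8365,-0.2588)
R[0][1] = 0.4830

0.483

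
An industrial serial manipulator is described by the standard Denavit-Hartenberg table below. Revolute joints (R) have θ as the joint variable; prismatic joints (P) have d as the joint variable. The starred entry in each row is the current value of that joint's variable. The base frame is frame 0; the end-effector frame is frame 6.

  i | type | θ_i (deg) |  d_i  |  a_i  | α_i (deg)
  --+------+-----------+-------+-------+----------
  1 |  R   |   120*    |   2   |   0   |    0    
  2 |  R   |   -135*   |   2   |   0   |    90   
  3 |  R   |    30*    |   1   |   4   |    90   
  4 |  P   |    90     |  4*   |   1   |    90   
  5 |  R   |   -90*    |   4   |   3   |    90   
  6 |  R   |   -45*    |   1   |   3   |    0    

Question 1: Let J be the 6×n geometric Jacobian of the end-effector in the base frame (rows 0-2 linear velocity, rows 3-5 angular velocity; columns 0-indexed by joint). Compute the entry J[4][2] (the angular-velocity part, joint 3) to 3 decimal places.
axis z_2 = (-0.2588,-0.9659,0.0000); lever o_n−o_2 = (4.1172,-2.1385,3.9104)
cross product → J_v[:, 2] = (-3.7772,1.0121,4.5304)
J_ω[:, 2] = z_2
entry J[4][2] = -0.9659

-0.966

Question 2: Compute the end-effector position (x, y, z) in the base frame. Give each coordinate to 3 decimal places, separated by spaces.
after link 1: o_1 = (0.0000, 0.0000, 2.0000)
after link 2: o_2 = (0.0000, 0.0000, 4.0000)
after link 3: o_3 = (3.0872, -1.8625, 6.0000)
after link 4: o_4 = (4.7603, -3.3461, 2.5359)
after link 5: o_5 = (6.6575, -3.8544, 7.1340)
after link 6: o_6 = (4.1172, -2.1385, 7.9104)

4.117 -2.138 7.910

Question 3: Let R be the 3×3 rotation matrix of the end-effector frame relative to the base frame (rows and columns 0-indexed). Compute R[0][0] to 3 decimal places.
End-effector x-axis (col 0 of R) = (-0.9330,0.2500,0.2588)
R[0][0] = -0.9330

-0.933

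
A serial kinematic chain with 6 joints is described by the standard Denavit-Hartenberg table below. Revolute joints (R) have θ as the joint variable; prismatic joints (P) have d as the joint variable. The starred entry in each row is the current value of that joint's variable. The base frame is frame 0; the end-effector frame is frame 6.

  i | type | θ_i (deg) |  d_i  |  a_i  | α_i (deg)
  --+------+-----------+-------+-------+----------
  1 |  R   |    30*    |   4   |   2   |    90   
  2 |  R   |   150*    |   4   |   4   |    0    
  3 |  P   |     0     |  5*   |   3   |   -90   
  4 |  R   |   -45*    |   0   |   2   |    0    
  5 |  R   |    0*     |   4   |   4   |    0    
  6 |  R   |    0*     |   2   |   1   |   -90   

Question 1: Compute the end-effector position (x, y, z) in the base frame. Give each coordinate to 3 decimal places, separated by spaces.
after link 1: o_1 = (1.7321, 1.0000, 4.0000)
after link 2: o_2 = (0.7321, -4.1962, 6.0000)
after link 3: o_3 = (0.9821, -9.8253, 7.5000)
after link 4: o_4 = (0.6285, -11.6624, 8.2071)
after link 5: o_5 = (-1.8107, -16.3367, 6.1572)
after link 6: o_6 = (-2.8535, -17.7552, 4.7787)

-2.853 -17.755 4.779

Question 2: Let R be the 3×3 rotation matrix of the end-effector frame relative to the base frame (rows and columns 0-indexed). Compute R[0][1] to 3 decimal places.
End-effector y-axis (col 1 of R) = (0.4330,0.2500,0.8660)
R[0][1] = 0.4330

0.433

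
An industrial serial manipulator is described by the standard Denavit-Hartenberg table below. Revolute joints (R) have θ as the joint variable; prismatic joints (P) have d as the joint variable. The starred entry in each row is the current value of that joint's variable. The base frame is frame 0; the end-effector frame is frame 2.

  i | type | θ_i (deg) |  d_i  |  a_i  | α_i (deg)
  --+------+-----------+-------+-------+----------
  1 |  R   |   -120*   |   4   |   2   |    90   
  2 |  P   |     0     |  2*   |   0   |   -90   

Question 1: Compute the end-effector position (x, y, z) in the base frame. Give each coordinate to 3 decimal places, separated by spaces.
after link 1: o_1 = (-1.0000, -1.7321, 4.0000)
after link 2: o_2 = (-2.7321, -0.7321, 4.0000)

-2.732 -0.732 4.000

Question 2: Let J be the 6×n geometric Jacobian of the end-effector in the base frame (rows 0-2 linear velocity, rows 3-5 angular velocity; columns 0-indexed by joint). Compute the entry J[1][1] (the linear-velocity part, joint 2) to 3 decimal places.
0.500

prismatic axis z_1 = (-0.8660,0.5000,0.0000)
J_v[:, 1] = z_1; J_ω[:, 1] = (0,0,0)
entry J[1][1] = 0.5000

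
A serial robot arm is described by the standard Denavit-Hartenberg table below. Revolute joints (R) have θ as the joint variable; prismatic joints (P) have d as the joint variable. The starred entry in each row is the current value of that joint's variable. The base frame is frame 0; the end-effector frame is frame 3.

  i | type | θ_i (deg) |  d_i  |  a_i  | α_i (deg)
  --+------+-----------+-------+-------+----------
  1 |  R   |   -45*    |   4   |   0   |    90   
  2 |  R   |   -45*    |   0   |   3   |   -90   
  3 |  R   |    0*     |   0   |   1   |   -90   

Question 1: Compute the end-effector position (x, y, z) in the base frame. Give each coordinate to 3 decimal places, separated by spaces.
after link 1: o_1 = (0.0000, 0.0000, 4.0000)
after link 2: o_2 = (1.5000, -1.5000, 1.8787)
after link 3: o_3 = (2.0000, -2.0000, 1.1716)

2.000 -2.000 1.172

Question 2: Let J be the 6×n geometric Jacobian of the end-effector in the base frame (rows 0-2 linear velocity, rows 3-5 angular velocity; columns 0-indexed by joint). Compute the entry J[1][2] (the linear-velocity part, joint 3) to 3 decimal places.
axis z_2 = (0.5000,-0.5000,0.7071); lever o_n−o_2 = (0.5000,-0.5000,-0.7071)
cross product → J_v[:, 2] = (0.7071,0.7071,0.0000)
J_ω[:, 2] = z_2
entry J[1][2] = 0.7071

0.707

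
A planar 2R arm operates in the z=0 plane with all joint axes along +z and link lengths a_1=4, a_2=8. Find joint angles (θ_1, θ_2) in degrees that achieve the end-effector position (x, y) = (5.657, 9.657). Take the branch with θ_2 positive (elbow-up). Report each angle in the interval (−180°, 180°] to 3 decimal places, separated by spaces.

cos θ_2 = (125.2593−4²−8²)/(2·4·8) = 0.7072; θ_2 = 44.9943° (elbow-up)
β = atan2(9.6570,5.6570) = 59.6385°; ψ = atan2(5.6563,9.6574) = 30.3573°
θ_1 = β − ψ = 29.2813°

29.281 44.994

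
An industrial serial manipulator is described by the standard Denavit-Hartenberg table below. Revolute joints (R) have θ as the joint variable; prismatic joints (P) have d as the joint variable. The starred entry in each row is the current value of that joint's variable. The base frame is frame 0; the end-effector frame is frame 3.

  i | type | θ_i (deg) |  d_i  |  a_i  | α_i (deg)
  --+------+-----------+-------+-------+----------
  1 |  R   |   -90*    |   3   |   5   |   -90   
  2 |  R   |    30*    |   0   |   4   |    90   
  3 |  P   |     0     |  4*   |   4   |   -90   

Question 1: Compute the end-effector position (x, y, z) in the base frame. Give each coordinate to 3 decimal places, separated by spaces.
0.000 -13.928 2.464

after link 1: o_1 = (0.0000, -5.0000, 3.0000)
after link 2: o_2 = (0.0000, -8.4641, 1.0000)
after link 3: o_3 = (0.0000, -13.9282, 2.4641)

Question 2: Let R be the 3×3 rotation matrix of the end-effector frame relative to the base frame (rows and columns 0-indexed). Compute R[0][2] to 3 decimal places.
End-effector z-axis (col 2 of R) = (1.0000,0.0000,0.0000)
R[0][2] = 1.0000

1.000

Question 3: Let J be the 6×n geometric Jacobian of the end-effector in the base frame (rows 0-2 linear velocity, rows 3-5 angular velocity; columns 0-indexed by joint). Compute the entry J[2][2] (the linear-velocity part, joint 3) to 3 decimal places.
prismatic axis z_2 = (0.0000,-0.5000,0.8660)
J_v[:, 2] = z_2; J_ω[:, 2] = (0,0,0)
entry J[2][2] = 0.8660

0.866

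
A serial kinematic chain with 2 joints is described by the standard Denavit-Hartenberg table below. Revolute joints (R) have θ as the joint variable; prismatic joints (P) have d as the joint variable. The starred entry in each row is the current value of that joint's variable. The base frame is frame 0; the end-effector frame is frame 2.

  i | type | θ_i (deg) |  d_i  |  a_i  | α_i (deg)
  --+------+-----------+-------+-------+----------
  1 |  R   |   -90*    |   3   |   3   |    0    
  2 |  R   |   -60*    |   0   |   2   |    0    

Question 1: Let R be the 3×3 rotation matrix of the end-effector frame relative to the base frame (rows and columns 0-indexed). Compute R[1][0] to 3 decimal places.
-0.500

End-effector x-axis (col 0 of R) = (-0.8660,-0.5000,0.0000)
R[1][0] = -0.5000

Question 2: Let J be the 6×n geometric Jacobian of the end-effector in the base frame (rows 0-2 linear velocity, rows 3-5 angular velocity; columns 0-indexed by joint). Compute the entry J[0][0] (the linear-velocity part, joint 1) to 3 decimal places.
4.000

axis z_0 = ẑ; lever o_n−o_0 = (-1.7321,-4.0000,3.0000)
cross product → J_v[:, 0] = (4.0000,-1.7321,0.0000)
J_ω[:, 0] = z_0
entry J[0][0] = 4.0000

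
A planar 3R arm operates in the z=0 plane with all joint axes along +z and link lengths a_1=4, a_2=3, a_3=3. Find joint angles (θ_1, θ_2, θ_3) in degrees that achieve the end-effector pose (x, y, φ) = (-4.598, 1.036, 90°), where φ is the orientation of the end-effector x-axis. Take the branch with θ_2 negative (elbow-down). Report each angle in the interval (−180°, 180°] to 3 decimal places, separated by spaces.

-120.000 -90.003 -59.998

wrist centre = target − a_3·(cos φ, sin φ) = (-4.5980, -1.9640)
cos θ_2 = (24.9989−4²−3²)/(2·4·3) = -0.0000; θ_2 = -90.0026° (elbow-down)
β = atan2(-1.9640,-4.5980) = -156.8706°; ψ = atan2(-3.0000,3.9999) = -36.8708°
θ_1 = β − ψ = -119.9998°
θ_3 = φ − θ_1 − θ_2 = -59.9976° (wrapped to (-180°,180°])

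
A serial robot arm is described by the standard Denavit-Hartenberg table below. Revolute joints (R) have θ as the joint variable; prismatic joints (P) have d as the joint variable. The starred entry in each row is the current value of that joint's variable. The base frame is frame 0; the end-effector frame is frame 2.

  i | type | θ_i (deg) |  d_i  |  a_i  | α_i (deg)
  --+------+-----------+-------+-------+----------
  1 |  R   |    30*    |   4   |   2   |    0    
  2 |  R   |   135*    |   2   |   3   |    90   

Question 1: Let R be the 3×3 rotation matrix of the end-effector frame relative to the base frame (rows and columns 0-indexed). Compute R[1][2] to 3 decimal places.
End-effector z-axis (col 2 of R) = (0.2588,0.9659,0.0000)
R[1][2] = 0.9659

0.966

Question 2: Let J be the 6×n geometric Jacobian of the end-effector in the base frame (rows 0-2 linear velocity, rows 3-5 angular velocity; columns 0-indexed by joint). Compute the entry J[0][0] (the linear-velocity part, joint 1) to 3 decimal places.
axis z_0 = ẑ; lever o_n−o_0 = (-1.1657,1.7765,6.0000)
cross product → J_v[:, 0] = (-1.7765,-1.1657,0.0000)
J_ω[:, 0] = z_0
entry J[0][0] = -1.7765

-1.776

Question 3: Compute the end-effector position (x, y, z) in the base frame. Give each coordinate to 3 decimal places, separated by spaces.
after link 1: o_1 = (1.7321, 1.0000, 4.0000)
after link 2: o_2 = (-1.1657, 1.7765, 6.0000)

-1.166 1.776 6.000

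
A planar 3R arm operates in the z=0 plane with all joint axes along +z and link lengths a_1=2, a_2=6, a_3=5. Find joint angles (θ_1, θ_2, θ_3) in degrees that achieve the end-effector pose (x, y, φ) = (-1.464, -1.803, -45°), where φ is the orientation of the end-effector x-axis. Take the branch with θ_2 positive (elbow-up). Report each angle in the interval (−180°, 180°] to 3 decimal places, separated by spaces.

59.985 120.008 135.007

wrist centre = target − a_3·(cos φ, sin φ) = (-4.9995, 1.7325)
cos θ_2 = (27.9970−2²−6²)/(2·2·6) = -0.5001; θ_2 = 120.0082° (elbow-up)
β = atan2(1.7325,-4.9995) = 160.8868°; ψ = atan2(5.1957,-1.0007) = 100.9022°
θ_1 = β − ψ = 59.9846°
θ_3 = φ − θ_1 − θ_2 = 135.0072° (wrapped to (-180°,180°])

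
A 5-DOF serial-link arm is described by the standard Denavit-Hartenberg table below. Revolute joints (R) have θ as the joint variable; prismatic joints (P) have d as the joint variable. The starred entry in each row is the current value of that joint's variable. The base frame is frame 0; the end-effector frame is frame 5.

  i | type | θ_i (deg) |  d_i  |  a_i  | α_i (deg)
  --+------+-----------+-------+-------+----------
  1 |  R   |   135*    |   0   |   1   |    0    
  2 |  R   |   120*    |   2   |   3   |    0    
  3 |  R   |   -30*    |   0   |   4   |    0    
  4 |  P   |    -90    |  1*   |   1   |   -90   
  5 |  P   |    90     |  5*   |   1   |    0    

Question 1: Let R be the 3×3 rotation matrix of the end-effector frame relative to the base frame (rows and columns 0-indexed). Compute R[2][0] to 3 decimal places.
-1.000

End-effector x-axis (col 0 of R) = (-0.0000,0.0000,-1.0000)
R[2][0] = -1.0000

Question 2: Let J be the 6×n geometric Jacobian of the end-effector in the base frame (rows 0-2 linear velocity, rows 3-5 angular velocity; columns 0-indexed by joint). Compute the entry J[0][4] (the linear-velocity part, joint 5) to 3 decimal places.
-0.707

prismatic axis z_4 = (-0.7071,-0.7071,0.0000)
J_v[:, 4] = z_4; J_ω[:, 4] = (0,0,0)
entry J[0][4] = -0.7071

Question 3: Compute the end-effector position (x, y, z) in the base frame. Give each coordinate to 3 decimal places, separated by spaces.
-8.555 -7.848 2.000

after link 1: o_1 = (-0.7071, 0.7071, 0.0000)
after link 2: o_2 = (-1.4836, -2.1907, 2.0000)
after link 3: o_3 = (-4.3120, -5.0191, 2.0000)
after link 4: o_4 = (-5.0191, -4.3120, 3.0000)
after link 5: o_5 = (-8.5546, -7.8475, 2.0000)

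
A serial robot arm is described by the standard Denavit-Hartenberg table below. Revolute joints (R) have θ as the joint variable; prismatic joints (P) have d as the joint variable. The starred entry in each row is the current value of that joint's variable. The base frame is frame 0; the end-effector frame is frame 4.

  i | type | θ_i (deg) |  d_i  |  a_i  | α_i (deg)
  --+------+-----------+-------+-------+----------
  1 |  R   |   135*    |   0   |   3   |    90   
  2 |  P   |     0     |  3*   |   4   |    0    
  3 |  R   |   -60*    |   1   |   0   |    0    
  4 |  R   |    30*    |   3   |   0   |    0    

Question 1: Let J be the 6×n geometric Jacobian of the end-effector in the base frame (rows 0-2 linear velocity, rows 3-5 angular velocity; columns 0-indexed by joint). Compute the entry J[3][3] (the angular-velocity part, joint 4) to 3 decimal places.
0.707

axis z_3 = (0.7071,0.7071,0.0000); lever o_n−o_3 = (2.1213,2.1213,0.0000)
cross product → J_v[:, 3] = (0.0000,0.0000,-0.0000)
J_ω[:, 3] = z_3
entry J[3][3] = 0.7071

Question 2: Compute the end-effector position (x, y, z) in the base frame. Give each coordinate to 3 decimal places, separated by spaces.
0.000 9.899 0.000

after link 1: o_1 = (-2.1213, 2.1213, 0.0000)
after link 2: o_2 = (-2.8284, 7.0711, 0.0000)
after link 3: o_3 = (-2.1213, 7.7782, 0.0000)
after link 4: o_4 = (0.0000, 9.8995, 0.0000)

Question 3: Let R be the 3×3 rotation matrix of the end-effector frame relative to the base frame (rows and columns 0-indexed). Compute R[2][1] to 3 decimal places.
End-effector y-axis (col 1 of R) = (-0.3536,0.3536,0.8660)
R[2][1] = 0.8660

0.866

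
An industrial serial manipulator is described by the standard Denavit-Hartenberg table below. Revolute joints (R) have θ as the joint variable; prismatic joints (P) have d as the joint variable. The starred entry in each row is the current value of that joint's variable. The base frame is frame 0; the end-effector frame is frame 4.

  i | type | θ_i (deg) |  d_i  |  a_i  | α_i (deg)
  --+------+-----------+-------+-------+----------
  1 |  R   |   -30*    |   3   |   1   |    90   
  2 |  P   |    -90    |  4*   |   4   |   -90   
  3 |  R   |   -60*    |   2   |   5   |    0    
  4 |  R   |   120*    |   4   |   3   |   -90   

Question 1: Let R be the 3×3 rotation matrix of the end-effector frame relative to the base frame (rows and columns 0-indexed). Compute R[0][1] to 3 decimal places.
-0.866

End-effector y-axis (col 1 of R) = (-0.8660,0.5000,-0.0000)
R[0][1] = -0.8660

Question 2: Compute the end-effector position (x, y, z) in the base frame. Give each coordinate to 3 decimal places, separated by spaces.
after link 1: o_1 = (0.8660, -0.5000, 3.0000)
after link 2: o_2 = (-1.1340, -3.9641, -1.0000)
after link 3: o_3 = (-1.5670, -8.7141, -3.5000)
after link 4: o_4 = (3.1962, -8.4641, -5.0000)

3.196 -8.464 -5.000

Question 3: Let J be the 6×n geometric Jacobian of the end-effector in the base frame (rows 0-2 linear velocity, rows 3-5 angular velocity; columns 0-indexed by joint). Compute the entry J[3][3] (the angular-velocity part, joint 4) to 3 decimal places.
0.866

axis z_3 = (0.8660,-0.5000,0.0000); lever o_n−o_3 = (4.7631,0.2500,-1.5000)
cross product → J_v[:, 3] = (0.7500,1.2990,2.5981)
J_ω[:, 3] = z_3
entry J[3][3] = 0.8660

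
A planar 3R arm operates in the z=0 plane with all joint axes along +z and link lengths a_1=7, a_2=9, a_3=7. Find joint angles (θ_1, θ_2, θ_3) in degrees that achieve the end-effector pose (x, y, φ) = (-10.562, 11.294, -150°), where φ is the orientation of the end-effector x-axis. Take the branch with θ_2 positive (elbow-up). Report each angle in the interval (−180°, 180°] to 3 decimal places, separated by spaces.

89.995 30.008 89.997

wrist centre = target − a_3·(cos φ, sin φ) = (-4.4998, 14.7940)
cos θ_2 = (239.1108−7²−9²)/(2·7·9) = 0.8660; θ_2 = 30.0076° (elbow-up)
β = atan2(14.7940,-4.4998) = 106.9179°; ψ = atan2(4.5010,14.7936) = 16.9226°
θ_1 = β − ψ = 89.9953°
θ_3 = φ − θ_1 − θ_2 = 89.9971° (wrapped to (-180°,180°])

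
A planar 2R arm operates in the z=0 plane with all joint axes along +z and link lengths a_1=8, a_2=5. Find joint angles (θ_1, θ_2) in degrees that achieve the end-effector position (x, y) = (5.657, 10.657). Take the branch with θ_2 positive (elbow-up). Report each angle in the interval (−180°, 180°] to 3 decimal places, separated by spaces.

cos θ_2 = (145.5733−8²−5²)/(2·8·5) = 0.7072; θ_2 = 44.9952° (elbow-up)
β = atan2(10.6570,5.6570) = 62.0395°; ψ = atan2(3.5352,11.5358) = 17.0381°
θ_1 = β − ψ = 45.0015°

45.001 44.995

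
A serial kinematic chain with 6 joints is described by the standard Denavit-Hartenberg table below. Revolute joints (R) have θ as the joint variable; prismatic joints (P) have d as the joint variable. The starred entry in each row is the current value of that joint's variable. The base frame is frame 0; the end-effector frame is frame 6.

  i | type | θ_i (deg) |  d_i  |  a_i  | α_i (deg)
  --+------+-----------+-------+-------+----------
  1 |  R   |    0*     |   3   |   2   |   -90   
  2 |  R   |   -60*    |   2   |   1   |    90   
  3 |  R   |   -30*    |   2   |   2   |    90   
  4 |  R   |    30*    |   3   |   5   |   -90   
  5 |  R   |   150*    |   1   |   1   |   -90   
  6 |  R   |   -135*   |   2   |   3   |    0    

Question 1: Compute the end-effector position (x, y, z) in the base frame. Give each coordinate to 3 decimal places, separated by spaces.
-2.994 -4.956 8.727

after link 1: o_1 = (2.0000, 0.0000, 3.0000)
after link 2: o_2 = (2.5000, 2.0000, 3.8660)
after link 3: o_3 = (1.6340, 1.0000, 6.3660)
after link 4: o_4 = (0.5939, -3.7631, 9.5646)
after link 5: o_5 = (-0.1974, -2.7051, 9.0601)
after link 6: o_6 = (-2.9944, -4.9558, 8.7269)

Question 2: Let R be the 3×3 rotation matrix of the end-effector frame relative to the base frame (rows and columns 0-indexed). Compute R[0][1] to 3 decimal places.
End-effector y-axis (col 1 of R) = (-0.5595,0.7481,-0.3567)
R[0][1] = -0.5595

-0.560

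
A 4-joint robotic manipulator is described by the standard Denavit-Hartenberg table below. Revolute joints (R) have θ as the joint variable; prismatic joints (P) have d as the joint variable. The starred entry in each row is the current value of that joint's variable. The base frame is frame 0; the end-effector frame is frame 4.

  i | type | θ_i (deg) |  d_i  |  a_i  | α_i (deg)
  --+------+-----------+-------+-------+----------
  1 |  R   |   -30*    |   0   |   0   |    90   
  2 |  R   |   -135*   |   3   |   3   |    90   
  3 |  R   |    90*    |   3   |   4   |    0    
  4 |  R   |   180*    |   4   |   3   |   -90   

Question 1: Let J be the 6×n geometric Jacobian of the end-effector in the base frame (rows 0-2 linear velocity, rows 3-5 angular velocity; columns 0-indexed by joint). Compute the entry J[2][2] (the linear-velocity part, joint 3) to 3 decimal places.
0.707

axis z_2 = (-0.6124,0.3536,0.7071); lever o_n−o_2 = (-4.7866,1.6088,4.9497)
cross product → J_v[:, 2] = (0.6124,-0.3536,0.7071)
J_ω[:, 2] = z_2
entry J[2][2] = 0.7071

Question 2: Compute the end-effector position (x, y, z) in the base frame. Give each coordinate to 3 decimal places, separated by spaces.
-8.124 0.071 2.828

after link 1: o_1 = (0.0000, 0.0000, 0.0000)
after link 2: o_2 = (-3.3371, -1.5374, -2.1213)
after link 3: o_3 = (-7.1742, -3.9409, -0.0000)
after link 4: o_4 = (-8.1237, 0.0714, 2.8284)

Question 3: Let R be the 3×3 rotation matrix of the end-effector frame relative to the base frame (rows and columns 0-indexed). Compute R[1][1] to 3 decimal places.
End-effector y-axis (col 1 of R) = (0.6124,-0.3536,-0.7071)
R[1][1] = -0.3536

-0.354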